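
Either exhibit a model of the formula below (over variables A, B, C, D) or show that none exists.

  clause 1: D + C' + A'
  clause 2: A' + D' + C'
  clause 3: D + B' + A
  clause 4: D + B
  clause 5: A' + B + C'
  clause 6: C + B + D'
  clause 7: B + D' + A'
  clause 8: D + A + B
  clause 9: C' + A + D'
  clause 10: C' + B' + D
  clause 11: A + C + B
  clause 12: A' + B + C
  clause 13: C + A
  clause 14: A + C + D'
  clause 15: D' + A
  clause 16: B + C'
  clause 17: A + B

A=1; B=1; C=0; D=1

Case D = 1:
The clause (A) is unit, so A = 1.
The clause (C') is unit, so C = 0.
The clause (B) is unit, so B = 1.
Every clause now holds.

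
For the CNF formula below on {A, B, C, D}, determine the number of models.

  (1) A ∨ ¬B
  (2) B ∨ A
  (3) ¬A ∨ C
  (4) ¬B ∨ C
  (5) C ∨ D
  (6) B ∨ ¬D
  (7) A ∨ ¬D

There are 2^4 = 16 truth assignments over (A, B, C, D).
Check each against the 7 clauses (columns in the order A, B, C, D):
  F F F F  ✗ fails (B ∨ A)
  F F F T  ✗ fails (B ∨ A)
  F F T F  ✗ fails (B ∨ A)
  F F T T  ✗ fails (B ∨ A)
  F T F F  ✗ fails (A ∨ ¬B)
  F T F T  ✗ fails (A ∨ ¬B)
  F T T F  ✗ fails (A ∨ ¬B)
  F T T T  ✗ fails (A ∨ ¬B)
  T F F F  ✗ fails (¬A ∨ C)
  T F F T  ✗ fails (¬A ∨ C)
  T F T F  ✓ satisfies all
  T F T T  ✗ fails (B ∨ ¬D)
  T T F F  ✗ fails (¬A ∨ C)
  T T F T  ✗ fails (¬A ∨ C)
  T T T F  ✓ satisfies all
  T T T T  ✓ satisfies all
3 of the 16 rows are models.

3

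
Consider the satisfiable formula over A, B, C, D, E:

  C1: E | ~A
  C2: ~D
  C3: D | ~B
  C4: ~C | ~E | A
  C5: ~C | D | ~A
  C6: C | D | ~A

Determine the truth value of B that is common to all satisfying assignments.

False

Suppose B = 1.
From the singleton clause (~D), D = 0.
But (D) is also a unit clause — contradiction.
So every satisfying assignment has B = False.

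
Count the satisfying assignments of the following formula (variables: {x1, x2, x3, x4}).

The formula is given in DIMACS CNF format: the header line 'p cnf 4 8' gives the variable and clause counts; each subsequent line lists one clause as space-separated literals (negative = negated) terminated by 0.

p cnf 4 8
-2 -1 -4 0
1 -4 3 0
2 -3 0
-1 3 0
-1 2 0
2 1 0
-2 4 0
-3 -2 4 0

There are 2^4 = 16 truth assignments over (x1, x2, x3, x4).
Check each against the 8 clauses (columns in the order x1, x2, x3, x4):
  F F F F  ✗ fails (x2 ∨ x1)
  F F F T  ✗ fails (x1 ∨ ¬x4 ∨ x3)
  F F T F  ✗ fails (x2 ∨ ¬x3)
  F F T T  ✗ fails (x2 ∨ ¬x3)
  F T F F  ✗ fails (¬x2 ∨ x4)
  F T F T  ✗ fails (x1 ∨ ¬x4 ∨ x3)
  F T T F  ✗ fails (¬x2 ∨ x4)
  F T T T  ✓ satisfies all
  T F F F  ✗ fails (¬x1 ∨ x3)
  T F F T  ✗ fails (¬x1 ∨ x3)
  T F T F  ✗ fails (x2 ∨ ¬x3)
  T F T T  ✗ fails (x2 ∨ ¬x3)
  T T F F  ✗ fails (¬x1 ∨ x3)
  T T F T  ✗ fails (¬x2 ∨ ¬x1 ∨ ¬x4)
  T T T F  ✗ fails (¬x2 ∨ x4)
  T T T T  ✗ fails (¬x2 ∨ ¬x1 ∨ ¬x4)
1 of the 16 rows is a model.

1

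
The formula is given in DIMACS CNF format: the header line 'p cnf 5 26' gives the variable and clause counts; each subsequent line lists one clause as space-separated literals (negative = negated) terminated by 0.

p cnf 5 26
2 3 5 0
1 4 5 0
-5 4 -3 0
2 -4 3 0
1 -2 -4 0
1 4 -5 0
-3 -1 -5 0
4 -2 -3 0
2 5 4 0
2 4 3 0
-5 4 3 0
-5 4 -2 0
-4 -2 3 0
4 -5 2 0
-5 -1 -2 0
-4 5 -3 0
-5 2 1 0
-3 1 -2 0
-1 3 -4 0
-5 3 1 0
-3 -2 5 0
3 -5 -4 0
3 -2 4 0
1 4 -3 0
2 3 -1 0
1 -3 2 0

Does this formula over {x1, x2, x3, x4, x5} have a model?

No

Branch on x2: set x2 = True.
Branch on x1: set x1 = True.
(¬x5) alone gives x5 = False.
(¬x3) alone gives x3 = False.
(¬x4) alone gives x4 = False.
Now (x4) is unsatisfied and unit — conflict.
So x1 must be the other value — set x1 = False.
(¬x4) alone gives x4 = False.
(x5) alone gives x5 = True.
Now (¬x5) is unsatisfied and unit — conflict.
Both values of x1 lead to a conflict.
So x2 must be the other value — set x2 = False.
Branch on x3: set x3 = True.
(x1) alone gives x1 = True.
(¬x5) alone gives x5 = False.
(x4) alone gives x4 = True.
Now (¬x4) is unsatisfied and unit — conflict.
So x3 must be the other value — set x3 = False.
(x5) alone gives x5 = True.
(¬x4) alone gives x4 = False.
Now (x4) is unsatisfied and unit — conflict.
Both values of x3 lead to a conflict.
Both values of x2 lead to a conflict.
No assignment satisfies every clause.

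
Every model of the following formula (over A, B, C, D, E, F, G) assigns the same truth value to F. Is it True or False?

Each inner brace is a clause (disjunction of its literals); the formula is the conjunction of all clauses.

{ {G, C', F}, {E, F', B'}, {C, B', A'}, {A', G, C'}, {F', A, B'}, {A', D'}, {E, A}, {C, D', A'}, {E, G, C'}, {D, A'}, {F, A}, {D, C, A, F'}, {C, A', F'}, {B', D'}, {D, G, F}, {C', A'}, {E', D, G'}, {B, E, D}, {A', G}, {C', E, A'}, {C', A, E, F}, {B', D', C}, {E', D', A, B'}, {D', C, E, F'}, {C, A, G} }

True

Suppose F = 0.
From the singleton clause (A), A = 1.
From the singleton clause (D'), D = 0.
But (D) is also a unit clause — contradiction.
So every satisfying assignment has F = True.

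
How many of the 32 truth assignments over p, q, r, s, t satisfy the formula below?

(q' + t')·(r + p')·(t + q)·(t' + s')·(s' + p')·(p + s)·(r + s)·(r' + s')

3

There are 2^5 = 32 truth assignments over (p, q, r, s, t).
Split on t. With t = 1, the clauses containing t are satisfied and t' drops from the rest; 1 of the 2^4 = 16 assignments to the other variables satisfy what remains.
With t = 0, by the same count on the reduced clause set, 2 assignments work.
(One model: p=F, q=T, r=F, s=T, t=F.)
Total: 1 + 2 = 3.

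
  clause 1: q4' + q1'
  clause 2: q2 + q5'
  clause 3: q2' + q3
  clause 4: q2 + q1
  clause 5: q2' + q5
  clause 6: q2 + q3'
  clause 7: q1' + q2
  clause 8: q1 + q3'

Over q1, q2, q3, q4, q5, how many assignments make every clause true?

There are 2^5 = 32 truth assignments over (q1, q2, q3, q4, q5).
Split on q2. With q2 = 1, the clauses containing q2 are satisfied and q2' drops from the rest; 1 of the 2^4 = 16 assignments to the other variables satisfy what remains.
With q2 = 0, by the same count on the reduced clause set, 0 assignments work.
(One model: q1=T, q2=T, q3=T, q4=F, q5=T.)
Total: 1 + 0 = 1.

1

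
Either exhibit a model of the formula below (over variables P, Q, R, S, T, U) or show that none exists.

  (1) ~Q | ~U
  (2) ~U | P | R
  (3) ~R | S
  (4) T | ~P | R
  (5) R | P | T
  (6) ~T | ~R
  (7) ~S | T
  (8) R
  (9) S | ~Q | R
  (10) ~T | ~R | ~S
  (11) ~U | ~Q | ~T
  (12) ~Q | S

UNSATISFIABLE

The clause (R) is unit, so R = 1.
The clause (S) is unit, so S = 1.
The clause (~T) is unit, so T = 0.
That conflicts with the unit clause (T).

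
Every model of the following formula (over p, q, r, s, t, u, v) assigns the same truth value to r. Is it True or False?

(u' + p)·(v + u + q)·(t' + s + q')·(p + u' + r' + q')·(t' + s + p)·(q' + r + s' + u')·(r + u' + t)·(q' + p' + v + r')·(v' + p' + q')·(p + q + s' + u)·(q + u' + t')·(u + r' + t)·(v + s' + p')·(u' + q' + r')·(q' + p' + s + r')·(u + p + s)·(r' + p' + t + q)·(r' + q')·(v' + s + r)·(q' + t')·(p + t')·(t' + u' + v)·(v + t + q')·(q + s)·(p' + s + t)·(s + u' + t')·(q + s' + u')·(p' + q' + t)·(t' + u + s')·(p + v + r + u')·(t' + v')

Suppose r = 1.
(q') alone gives q = 0.
(s) alone gives s = 1.
(u') alone gives u = 0.
(v) alone gives v = 1.
(p) alone gives p = 1.
(t) alone gives t = 1.
That conflicts with the unit clause (t').
So every satisfying assignment has r = False.

False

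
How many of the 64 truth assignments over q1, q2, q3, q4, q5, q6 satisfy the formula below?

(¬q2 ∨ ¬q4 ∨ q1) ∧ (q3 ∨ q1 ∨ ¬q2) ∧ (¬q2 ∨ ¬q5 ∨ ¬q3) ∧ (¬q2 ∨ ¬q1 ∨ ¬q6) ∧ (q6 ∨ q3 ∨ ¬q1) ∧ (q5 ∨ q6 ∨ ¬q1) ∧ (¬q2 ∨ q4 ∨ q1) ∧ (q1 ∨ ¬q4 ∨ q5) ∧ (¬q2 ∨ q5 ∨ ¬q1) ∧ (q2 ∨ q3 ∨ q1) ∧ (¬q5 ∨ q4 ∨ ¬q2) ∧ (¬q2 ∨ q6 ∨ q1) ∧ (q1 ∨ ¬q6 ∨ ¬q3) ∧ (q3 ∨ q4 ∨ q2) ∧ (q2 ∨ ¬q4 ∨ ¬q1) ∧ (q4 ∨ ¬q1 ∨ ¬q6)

4

There are 2^6 = 64 truth assignments over (q1, q2, q3, q4, q5, q6).
Split on q6. With q6 = True, the clauses containing q6 are satisfied and ¬q6 drops from the rest; 0 of the 2^5 = 32 assignments to the other variables satisfy what remains.
With q6 = False, by the same count on the reduced clause set, 4 assignments work.
(One model: q1=F, q2=F, q3=T, q4=F, q5=F, q6=F.)
Total: 0 + 4 = 4.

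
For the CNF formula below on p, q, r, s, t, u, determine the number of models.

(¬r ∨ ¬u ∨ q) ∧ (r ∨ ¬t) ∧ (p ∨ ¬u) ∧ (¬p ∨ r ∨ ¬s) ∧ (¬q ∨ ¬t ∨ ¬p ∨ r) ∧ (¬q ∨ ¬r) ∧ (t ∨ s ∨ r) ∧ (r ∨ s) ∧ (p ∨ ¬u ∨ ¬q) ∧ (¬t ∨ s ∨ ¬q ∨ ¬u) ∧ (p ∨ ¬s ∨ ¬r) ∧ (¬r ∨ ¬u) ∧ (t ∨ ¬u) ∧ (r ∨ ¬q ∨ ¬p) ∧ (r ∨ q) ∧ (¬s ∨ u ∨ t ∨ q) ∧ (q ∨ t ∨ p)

There are 2^6 = 64 truth assignments over (p, q, r, s, t, u).
Split on s. With s = True, the clauses containing s are satisfied and ¬s drops from the rest; 2 of the 2^5 = 32 assignments to the other variables satisfy what remains.
With s = False, by the same count on the reduced clause set, 3 assignments work.
(One model: p=F, q=F, r=T, s=F, t=T, u=F.)
Total: 2 + 3 = 5.

5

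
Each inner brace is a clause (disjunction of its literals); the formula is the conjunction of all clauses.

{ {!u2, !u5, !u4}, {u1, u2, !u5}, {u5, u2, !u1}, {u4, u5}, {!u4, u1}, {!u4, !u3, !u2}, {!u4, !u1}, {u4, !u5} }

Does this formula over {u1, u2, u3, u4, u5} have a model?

Case u4 = true:
(u1) alone gives u1 = true.
But (!u1) is also a unit clause — contradiction.
So u4 must be the other value — set u4 = false.
(u5) alone gives u5 = true.
But (!u5) is also a unit clause — contradiction.
Neither u4 = true nor u4 = false works.
No assignment satisfies every clause.

No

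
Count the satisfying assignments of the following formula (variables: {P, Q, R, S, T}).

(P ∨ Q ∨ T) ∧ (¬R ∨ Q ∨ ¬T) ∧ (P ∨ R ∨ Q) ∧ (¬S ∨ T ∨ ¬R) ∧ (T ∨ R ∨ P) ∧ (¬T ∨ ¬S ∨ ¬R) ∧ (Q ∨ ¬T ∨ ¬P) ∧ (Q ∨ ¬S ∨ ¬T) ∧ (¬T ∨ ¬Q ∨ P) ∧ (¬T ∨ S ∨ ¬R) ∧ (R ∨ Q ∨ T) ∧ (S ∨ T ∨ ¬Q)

There are 2^5 = 32 truth assignments over (P, Q, R, S, T).
Split on Q. With Q = True, the clauses containing Q are satisfied and ¬Q drops from the rest; 3 of the 2^4 = 16 assignments to the other variables satisfy what remains.
With Q = False, by the same count on the reduced clause set, 1 assignment works.
(One model: P=T, Q=F, R=T, S=F, T=F.)
Total: 3 + 1 = 4.

4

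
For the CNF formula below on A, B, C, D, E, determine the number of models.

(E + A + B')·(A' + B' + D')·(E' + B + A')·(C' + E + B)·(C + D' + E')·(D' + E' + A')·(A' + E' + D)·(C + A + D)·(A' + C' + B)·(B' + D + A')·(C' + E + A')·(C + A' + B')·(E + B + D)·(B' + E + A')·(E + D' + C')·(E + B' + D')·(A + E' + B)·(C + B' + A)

4

There are 2^5 = 32 truth assignments over (A, B, C, D, E).
Split on A. With A = 1, the clauses containing A are satisfied and A' drops from the rest; 1 of the 2^4 = 16 assignments to the other variables satisfy what remains.
With A = 0, by the same count on the reduced clause set, 3 assignments work.
Total: 1 + 3 = 4.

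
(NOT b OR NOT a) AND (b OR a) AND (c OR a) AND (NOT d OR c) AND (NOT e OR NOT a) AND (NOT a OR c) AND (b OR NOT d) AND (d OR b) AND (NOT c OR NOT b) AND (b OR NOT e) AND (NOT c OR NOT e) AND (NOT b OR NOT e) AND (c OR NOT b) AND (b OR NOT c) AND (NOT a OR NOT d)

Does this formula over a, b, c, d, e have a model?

Branch on b: set b = false.
(a) alone gives a = true.
(NOT e) alone gives e = false.
(c) alone gives c = true.
But (NOT c) is also a unit clause — contradiction.
Undo b and try b = true.
(NOT a) alone gives a = false.
(c) alone gives c = true.
But (NOT c) is also a unit clause — contradiction.
Neither b = true nor b = false works.
No assignment satisfies every clause.

No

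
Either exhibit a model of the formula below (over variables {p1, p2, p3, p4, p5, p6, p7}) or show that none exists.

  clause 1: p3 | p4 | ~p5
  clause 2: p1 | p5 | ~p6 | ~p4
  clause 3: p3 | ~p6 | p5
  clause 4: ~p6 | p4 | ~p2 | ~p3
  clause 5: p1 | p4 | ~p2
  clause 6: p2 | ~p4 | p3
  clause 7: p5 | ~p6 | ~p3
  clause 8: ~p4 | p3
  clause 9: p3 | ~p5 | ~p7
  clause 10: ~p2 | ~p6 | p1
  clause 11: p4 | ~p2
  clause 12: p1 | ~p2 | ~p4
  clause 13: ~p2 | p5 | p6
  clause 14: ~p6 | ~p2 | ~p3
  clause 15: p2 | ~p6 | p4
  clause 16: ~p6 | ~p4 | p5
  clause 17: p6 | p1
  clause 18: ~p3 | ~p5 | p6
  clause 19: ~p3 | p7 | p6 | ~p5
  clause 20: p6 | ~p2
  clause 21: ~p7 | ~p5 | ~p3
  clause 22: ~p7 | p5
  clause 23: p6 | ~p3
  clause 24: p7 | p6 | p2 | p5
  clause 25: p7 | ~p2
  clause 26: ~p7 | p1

p1: 1; p2: 0; p3: 1; p4: 1; p5: 1; p6: 1; p7: 0

Suppose p4 = 1.
(p3) alone gives p3 = 1.
(p6) alone gives p6 = 1.
(p5) alone gives p5 = 1.
(~p2) alone gives p2 = 0.
(~p7) alone gives p7 = 0.
All clauses hold; p1 can take either value.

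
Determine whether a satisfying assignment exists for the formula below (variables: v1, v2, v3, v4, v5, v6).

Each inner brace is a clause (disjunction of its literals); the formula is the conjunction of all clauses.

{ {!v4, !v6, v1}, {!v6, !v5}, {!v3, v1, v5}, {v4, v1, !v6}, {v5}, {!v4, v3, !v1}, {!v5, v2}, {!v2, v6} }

No, unsatisfiable

The clause (v5) is unit, so v5 = true.
The clause (!v6) is unit, so v6 = false.
The clause (v2) is unit, so v2 = true.
That conflicts with the unit clause (!v2).
No assignment satisfies every clause.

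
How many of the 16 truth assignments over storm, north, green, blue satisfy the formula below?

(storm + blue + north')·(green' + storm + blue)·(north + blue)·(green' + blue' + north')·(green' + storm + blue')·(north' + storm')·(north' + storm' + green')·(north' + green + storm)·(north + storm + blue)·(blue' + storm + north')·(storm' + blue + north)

3

There are 2^4 = 16 truth assignments over (storm, north, green, blue).
Check each against the 11 clauses (columns in the order storm, north, green, blue):
  F F F F  ✗ fails (north + blue)
  F F F T  ✓ satisfies all
  F F T F  ✗ fails (green' + storm + blue)
  F F T T  ✗ fails (green' + storm + blue')
  F T F F  ✗ fails (storm + blue + north')
  F T F T  ✗ fails (north' + green + storm)
  F T T F  ✗ fails (storm + blue + north')
  F T T T  ✗ fails (green' + blue' + north')
  T F F F  ✗ fails (north + blue)
  T F F T  ✓ satisfies all
  T F T F  ✗ fails (north + blue)
  T F T T  ✓ satisfies all
  T T F F  ✗ fails (north' + storm')
  T T F T  ✗ fails (north' + storm')
  T T T F  ✗ fails (north' + storm')
  T T T T  ✗ fails (green' + blue' + north')
3 of the 16 rows are models.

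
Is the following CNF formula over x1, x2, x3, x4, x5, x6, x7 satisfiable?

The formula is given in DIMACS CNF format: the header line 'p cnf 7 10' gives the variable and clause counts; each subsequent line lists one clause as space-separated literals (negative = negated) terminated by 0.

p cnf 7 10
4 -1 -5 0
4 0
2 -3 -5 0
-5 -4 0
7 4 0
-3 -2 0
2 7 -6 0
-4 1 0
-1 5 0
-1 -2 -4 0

(x4) alone gives x4 = True.
(¬x5) alone gives x5 = False.
(x1) alone gives x1 = True.
That conflicts with the unit clause (¬x1).
No assignment satisfies every clause.

No, unsatisfiable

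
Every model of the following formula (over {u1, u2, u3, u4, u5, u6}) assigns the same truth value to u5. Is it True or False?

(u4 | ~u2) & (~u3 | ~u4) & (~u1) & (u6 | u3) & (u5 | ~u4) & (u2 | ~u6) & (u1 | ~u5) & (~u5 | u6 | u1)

Suppose u5 = 1.
(~u1) alone gives u1 = 0.
Now (u1) is unsatisfied and unit — conflict.
So every satisfying assignment has u5 = False.

False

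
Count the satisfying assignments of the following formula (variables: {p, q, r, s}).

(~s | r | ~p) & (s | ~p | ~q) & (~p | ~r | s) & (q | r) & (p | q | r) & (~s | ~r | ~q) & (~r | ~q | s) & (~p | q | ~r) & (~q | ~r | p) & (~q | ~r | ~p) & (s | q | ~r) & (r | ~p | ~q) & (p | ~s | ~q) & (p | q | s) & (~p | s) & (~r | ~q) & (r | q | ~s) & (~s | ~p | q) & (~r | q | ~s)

1

There are 2^4 = 16 truth assignments over (p, q, r, s).
Check each against the 19 clauses (columns in the order p, q, r, s):
  F F F F  ✗ fails (q | r)
  F F F T  ✗ fails (q | r)
  F F T F  ✗ fails (s | q | ~r)
  F F T T  ✗ fails (~r | q | ~s)
  F T F F  ✓ satisfies all
  F T F T  ✗ fails (p | ~s | ~q)
  F T T F  ✗ fails (~r | ~q | s)
  F T T T  ✗ fails (~s | ~r | ~q)
  T F F F  ✗ fails (q | r)
  T F F T  ✗ fails (~s | r | ~p)
  T F T F  ✗ fails (~p | ~r | s)
  T F T T  ✗ fails (~p | q | ~r)
  T T F F  ✗ fails (s | ~p | ~q)
  T T F T  ✗ fails (~s | r | ~p)
  T T T F  ✗ fails (s | ~p | ~q)
  T T T T  ✗ fails (~s | ~r | ~q)
1 of the 16 rows is a model.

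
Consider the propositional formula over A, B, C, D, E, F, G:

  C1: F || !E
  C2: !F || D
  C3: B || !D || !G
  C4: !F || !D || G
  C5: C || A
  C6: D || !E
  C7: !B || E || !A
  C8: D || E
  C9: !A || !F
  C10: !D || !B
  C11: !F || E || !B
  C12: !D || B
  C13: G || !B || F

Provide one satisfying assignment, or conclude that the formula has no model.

Suppose F = true.
(D) alone gives D = true.
(G) alone gives G = true.
(B) alone gives B = true.
Now (!B) is unsatisfied and unit — conflict.
Undo F and try F = false.
(!E) alone gives E = false.
(D) alone gives D = true.
(!B) alone gives B = false.
Now (B) is unsatisfied and unit — conflict.
Either choice for F ends in contradiction.

UNSATISFIABLE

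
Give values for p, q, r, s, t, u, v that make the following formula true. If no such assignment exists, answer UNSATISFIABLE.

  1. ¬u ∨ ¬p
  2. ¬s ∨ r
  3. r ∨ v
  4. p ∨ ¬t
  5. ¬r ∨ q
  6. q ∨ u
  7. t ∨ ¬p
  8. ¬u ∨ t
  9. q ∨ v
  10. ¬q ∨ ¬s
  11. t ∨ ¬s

Branch on u: set u = False.
From the singleton clause (q), q = True.
From the singleton clause (¬s), s = False.
Branch on r: set r = True.
Branch on p: set p = True.
From the singleton clause (t), t = True.
No clause remains; v is free.

p=True, q=True, r=True, s=False, t=True, u=False, v=True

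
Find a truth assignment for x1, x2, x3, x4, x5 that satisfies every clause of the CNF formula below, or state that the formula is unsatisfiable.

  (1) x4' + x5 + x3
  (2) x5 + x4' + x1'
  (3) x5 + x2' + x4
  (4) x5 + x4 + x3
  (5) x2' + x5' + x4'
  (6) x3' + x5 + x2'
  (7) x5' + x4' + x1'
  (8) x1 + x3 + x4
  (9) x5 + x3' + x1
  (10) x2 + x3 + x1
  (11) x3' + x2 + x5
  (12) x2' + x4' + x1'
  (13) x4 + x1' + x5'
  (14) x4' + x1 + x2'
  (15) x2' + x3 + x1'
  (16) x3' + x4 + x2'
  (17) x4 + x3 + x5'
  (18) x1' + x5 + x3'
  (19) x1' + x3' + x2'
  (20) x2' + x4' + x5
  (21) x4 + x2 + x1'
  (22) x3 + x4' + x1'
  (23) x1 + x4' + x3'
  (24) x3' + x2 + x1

Try x4 = 0.
Try x5 = 1.
From the singleton clause (x1'), x1 = 0.
From the singleton clause (x3), x3 = 1.
From the singleton clause (x2'), x2 = 0.
Now (x2) is unsatisfied and unit — conflict.
So x5 must be the other value — set x5 = 0.
From the singleton clause (x2'), x2 = 0.
From the singleton clause (x3), x3 = 1.
Now (x3') is unsatisfied and unit — conflict.
Either choice for x5 ends in contradiction.
So x4 must be the other value — set x4 = 1.
Try x5 = 1.
From the singleton clause (x2'), x2 = 0.
From the singleton clause (x1'), x1 = 0.
From the singleton clause (x3), x3 = 1.
Now (x3') is unsatisfied and unit — conflict.
So x5 must be the other value — set x5 = 0.
From the singleton clause (x3), x3 = 1.
From the singleton clause (x1'), x1 = 0.
Now (x1) is unsatisfied and unit — conflict.
Either choice for x5 ends in contradiction.
Either choice for x4 ends in contradiction.

UNSATISFIABLE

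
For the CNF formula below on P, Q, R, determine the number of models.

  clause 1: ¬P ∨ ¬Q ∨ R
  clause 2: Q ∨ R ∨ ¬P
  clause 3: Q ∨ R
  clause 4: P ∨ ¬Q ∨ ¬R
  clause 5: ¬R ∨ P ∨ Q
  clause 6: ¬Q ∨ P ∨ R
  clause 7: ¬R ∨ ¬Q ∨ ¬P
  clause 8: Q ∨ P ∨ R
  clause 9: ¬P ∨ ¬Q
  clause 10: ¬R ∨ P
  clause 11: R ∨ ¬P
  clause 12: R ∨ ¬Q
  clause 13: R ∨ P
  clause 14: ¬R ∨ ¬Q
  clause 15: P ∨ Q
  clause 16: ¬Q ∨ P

1

There are 2^3 = 8 truth assignments over (P, Q, R).
Check each against the 16 clauses (columns in the order P, Q, R):
  F F F  ✗ fails (Q ∨ R)
  F F T  ✗ fails (¬R ∨ P ∨ Q)
  F T F  ✗ fails (¬Q ∨ P ∨ R)
  F T T  ✗ fails (P ∨ ¬Q ∨ ¬R)
  T F F  ✗ fails (Q ∨ R ∨ ¬P)
  T F T  ✓ satisfies all
  T T F  ✗ fails (¬P ∨ ¬Q ∨ R)
  T T T  ✗ fails (¬R ∨ ¬Q ∨ ¬P)
1 of the 8 rows is a model.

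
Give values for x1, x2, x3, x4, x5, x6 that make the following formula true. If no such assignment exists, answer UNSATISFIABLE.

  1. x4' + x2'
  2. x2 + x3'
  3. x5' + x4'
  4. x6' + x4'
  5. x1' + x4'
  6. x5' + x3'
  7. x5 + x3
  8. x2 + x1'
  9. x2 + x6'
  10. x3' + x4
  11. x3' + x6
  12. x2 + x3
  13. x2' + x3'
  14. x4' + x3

x1=1, x2=1, x3=0, x4=0, x5=1, x6=1

Try x4 = 0.
From the singleton clause (x3'), x3 = 0.
From the singleton clause (x5), x5 = 1.
From the singleton clause (x2), x2 = 1.
Every clause is now satisfied; x1, x6 are unconstrained.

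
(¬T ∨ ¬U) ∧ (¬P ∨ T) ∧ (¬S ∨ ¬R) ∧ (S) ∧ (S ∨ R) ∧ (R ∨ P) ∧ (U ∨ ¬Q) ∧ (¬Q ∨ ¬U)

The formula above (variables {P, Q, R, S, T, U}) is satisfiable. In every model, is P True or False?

True

Suppose P = False.
The clause (S) is unit, so S = True.
The clause (¬R) is unit, so R = False.
Now (R) is unsatisfied and unit — conflict.
So every satisfying assignment has P = True.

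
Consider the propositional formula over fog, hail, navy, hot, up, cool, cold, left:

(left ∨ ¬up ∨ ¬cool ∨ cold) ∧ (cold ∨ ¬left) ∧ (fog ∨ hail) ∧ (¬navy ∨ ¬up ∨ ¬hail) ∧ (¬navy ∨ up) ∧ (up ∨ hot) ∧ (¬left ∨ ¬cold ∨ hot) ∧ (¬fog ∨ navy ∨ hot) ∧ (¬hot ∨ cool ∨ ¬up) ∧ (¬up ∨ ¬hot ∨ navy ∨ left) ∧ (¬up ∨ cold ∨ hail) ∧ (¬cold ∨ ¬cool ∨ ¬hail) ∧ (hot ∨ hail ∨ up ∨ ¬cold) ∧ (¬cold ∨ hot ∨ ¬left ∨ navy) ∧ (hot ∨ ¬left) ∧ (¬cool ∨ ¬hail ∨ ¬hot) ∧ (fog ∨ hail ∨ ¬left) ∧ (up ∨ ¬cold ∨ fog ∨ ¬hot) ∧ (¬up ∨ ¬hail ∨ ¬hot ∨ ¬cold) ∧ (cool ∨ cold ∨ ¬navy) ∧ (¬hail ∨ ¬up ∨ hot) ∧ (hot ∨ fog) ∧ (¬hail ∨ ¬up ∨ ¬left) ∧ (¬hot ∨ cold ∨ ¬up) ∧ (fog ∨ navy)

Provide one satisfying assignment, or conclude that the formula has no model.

fog=True,  hail=False,  navy=False,  hot=True,  up=False,  cool=True,  cold=False,  left=False

Suppose cold = False.
From the singleton clause (¬left), left = False.
Suppose up = False.
From the singleton clause (¬navy), navy = False.
From the singleton clause (hot), hot = True.
From the singleton clause (fog), fog = True.
Suppose cool = True.
From the singleton clause (¬hail), hail = False.
Every clause now holds.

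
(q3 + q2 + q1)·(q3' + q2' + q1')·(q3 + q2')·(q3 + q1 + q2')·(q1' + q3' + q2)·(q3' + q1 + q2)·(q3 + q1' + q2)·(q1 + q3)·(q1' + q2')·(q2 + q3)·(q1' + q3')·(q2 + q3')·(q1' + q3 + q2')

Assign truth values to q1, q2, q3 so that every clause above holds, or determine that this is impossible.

Branch on q3: set q3 = 1.
Unit clause (q1') forces q1 = 0.
Unit clause (q2) forces q2 = 1.
Every clause now holds.

q1=0,  q2=1,  q3=1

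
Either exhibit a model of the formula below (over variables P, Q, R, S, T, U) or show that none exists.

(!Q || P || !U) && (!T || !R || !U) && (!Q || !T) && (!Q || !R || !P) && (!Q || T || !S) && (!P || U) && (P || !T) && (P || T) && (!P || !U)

Try Q = false.
Try P = false.
The clause (!T) is unit, so T = false.
Now (T) is unsatisfied and unit — conflict.
That branch fails; take P = true instead.
The clause (U) is unit, so U = true.
Now (!U) is unsatisfied and unit — conflict.
Both values of P lead to a conflict.
That branch fails; take Q = true instead.
The clause (!T) is unit, so T = false.
The clause (!S) is unit, so S = false.
The clause (P) is unit, so P = true.
The clause (!R) is unit, so R = false.
The clause (U) is unit, so U = true.
Now (!U) is unsatisfied and unit — conflict.
Both values of Q lead to a conflict.

UNSATISFIABLE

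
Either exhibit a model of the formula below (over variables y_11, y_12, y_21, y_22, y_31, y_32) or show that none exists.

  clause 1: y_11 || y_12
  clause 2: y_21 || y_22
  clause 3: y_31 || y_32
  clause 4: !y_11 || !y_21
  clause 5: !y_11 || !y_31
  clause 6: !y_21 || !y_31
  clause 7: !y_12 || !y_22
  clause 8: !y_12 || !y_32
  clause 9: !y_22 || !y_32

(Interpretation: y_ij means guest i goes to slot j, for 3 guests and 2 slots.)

UNSATISFIABLE

Try y_11 = true.
From the singleton clause (!y_21), y_21 = false.
From the singleton clause (y_22), y_22 = true.
From the singleton clause (!y_31), y_31 = false.
From the singleton clause (y_32), y_32 = true.
Now (!y_32) is unsatisfied and unit — conflict.
Undo y_11 and try y_11 = false.
From the singleton clause (y_12), y_12 = true.
From the singleton clause (!y_22), y_22 = false.
From the singleton clause (y_21), y_21 = true.
From the singleton clause (!y_31), y_31 = false.
From the singleton clause (y_32), y_32 = true.
Now (!y_32) is unsatisfied and unit — conflict.
Either choice for y_11 ends in contradiction.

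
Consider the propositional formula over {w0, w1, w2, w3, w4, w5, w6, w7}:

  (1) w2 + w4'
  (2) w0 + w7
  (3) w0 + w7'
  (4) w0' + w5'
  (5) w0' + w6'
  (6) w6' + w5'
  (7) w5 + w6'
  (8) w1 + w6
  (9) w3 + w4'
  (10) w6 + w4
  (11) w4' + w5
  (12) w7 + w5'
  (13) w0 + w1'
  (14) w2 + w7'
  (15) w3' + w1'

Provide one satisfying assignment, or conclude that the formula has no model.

Case w2 = 1:
Case w0 = 1:
From the singleton clause (w5'), w5 = 0.
From the singleton clause (w6'), w6 = 0.
From the singleton clause (w1), w1 = 1.
From the singleton clause (w4), w4 = 1.
Now (w4') is unsatisfied and unit — conflict.
Backtrack on w0: now try w0 = 0.
From the singleton clause (w7), w7 = 1.
Now (w7') is unsatisfied and unit — conflict.
Both values of w0 lead to a conflict.
Backtrack on w2: now try w2 = 0.
From the singleton clause (w4'), w4 = 0.
From the singleton clause (w6), w6 = 1.
From the singleton clause (w0'), w0 = 0.
From the singleton clause (w7), w7 = 1.
Now (w7') is unsatisfied and unit — conflict.
Both values of w2 lead to a conflict.

UNSATISFIABLE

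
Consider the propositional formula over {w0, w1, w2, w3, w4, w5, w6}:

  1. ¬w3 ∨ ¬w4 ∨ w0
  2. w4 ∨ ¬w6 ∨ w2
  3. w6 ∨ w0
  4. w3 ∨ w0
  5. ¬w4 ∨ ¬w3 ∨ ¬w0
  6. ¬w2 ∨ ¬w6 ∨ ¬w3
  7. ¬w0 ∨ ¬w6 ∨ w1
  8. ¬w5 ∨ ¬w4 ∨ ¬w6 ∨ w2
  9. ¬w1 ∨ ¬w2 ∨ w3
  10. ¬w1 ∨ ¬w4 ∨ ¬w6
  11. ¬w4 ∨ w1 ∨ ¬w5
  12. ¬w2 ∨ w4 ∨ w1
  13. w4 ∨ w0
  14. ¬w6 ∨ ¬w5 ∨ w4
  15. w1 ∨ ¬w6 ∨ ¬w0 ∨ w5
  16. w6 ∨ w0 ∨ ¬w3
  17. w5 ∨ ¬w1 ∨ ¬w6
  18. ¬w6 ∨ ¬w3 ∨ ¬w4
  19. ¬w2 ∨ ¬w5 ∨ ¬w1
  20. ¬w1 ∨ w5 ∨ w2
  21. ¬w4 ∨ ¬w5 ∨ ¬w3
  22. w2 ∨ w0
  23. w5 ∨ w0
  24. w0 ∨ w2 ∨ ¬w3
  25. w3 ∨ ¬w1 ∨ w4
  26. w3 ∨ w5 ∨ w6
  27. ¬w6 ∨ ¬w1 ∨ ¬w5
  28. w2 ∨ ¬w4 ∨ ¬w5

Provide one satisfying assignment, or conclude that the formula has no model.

w0=True,  w1=True,  w2=False,  w3=True,  w4=False,  w5=True,  w6=False

Try w6 = False.
Unit clause (w0) forces w0 = True.
Try w4 = False.
Try w2 = False.
Try w1 = True.
Unit clause (w5) forces w5 = True.
Unit clause (w3) forces w3 = True.
All clauses are satisfied.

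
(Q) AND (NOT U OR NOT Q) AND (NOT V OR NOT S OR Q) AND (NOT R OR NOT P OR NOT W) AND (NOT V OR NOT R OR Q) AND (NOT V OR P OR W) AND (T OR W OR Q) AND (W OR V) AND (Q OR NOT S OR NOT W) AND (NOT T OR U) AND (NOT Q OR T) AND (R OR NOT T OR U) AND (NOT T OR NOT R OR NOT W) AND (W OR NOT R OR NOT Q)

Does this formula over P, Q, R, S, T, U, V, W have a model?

No

The clause (Q) is unit, so Q = true.
The clause (NOT U) is unit, so U = false.
The clause (NOT T) is unit, so T = false.
That conflicts with the unit clause (T).
No assignment satisfies every clause.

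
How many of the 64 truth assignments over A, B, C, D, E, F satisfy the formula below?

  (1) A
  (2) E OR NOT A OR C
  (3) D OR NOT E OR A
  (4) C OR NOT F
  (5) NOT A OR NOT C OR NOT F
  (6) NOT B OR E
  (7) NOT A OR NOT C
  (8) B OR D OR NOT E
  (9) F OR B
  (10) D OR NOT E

1

There are 2^6 = 64 truth assignments over (A, B, C, D, E, F).
Split on D. With D = true, the clauses containing D are satisfied and NOT D drops from the rest; 1 of the 2^5 = 32 assignments to the other variables satisfy what remains.
With D = false, by the same count on the reduced clause set, 0 assignments work.
(One model: A=T, B=T, C=F, D=T, E=T, F=F.)
Total: 1 + 0 = 1.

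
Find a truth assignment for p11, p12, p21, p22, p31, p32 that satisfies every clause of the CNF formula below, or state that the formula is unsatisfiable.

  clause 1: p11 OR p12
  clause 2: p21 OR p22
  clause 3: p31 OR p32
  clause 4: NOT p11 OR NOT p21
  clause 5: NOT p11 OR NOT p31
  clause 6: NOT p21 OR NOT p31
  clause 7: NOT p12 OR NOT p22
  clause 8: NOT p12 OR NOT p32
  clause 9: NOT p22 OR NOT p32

UNSATISFIABLE

Suppose p11 = true.
From the singleton clause (NOT p21), p21 = false.
From the singleton clause (p22), p22 = true.
From the singleton clause (NOT p31), p31 = false.
From the singleton clause (p32), p32 = true.
That conflicts with the unit clause (NOT p32).
So p11 must be the other value — set p11 = false.
From the singleton clause (p12), p12 = true.
From the singleton clause (NOT p22), p22 = false.
From the singleton clause (p21), p21 = true.
From the singleton clause (NOT p31), p31 = false.
From the singleton clause (p32), p32 = true.
That conflicts with the unit clause (NOT p32).
Both values of p11 lead to a conflict.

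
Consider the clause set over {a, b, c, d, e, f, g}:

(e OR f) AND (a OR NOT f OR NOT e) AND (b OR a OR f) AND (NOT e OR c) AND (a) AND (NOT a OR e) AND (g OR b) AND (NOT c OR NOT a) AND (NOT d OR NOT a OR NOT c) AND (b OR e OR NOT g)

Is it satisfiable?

From the singleton clause (a), a = true.
From the singleton clause (e), e = true.
From the singleton clause (c), c = true.
But (NOT c) is also a unit clause — contradiction.
No assignment satisfies every clause.

Unsatisfiable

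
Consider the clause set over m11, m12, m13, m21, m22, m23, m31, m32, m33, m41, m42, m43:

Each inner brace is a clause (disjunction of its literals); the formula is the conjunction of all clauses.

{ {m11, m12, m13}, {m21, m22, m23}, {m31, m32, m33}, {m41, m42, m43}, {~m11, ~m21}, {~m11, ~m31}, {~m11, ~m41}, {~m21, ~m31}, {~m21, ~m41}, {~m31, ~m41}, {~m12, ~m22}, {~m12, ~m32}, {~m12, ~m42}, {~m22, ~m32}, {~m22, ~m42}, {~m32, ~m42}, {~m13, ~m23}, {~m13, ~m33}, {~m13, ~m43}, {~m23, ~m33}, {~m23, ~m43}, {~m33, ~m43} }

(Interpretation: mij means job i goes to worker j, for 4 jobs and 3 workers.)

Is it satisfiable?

Unsatisfiable

Suppose m11 = 0.
Suppose m12 = 1.
From the singleton clause (~m22), m22 = 0.
From the singleton clause (~m32), m32 = 0.
From the singleton clause (~m42), m42 = 0.
Suppose m21 = 1.
From the singleton clause (~m31), m31 = 0.
From the singleton clause (m33), m33 = 1.
From the singleton clause (~m41), m41 = 0.
From the singleton clause (m43), m43 = 1.
But (~m43) is also a unit clause — contradiction.
So m21 must be the other value — set m21 = 0.
From the singleton clause (m23), m23 = 1.
From the singleton clause (~m13), m13 = 0.
From the singleton clause (~m33), m33 = 0.
From the singleton clause (m31), m31 = 1.
From the singleton clause (~m41), m41 = 0.
From the singleton clause (m43), m43 = 1.
But (~m43) is also a unit clause — contradiction.
Either choice for m21 ends in contradiction.
So m12 must be the other value — set m12 = 0.
From the singleton clause (m13), m13 = 1.
From the singleton clause (~m23), m23 = 0.
From the singleton clause (~m33), m33 = 0.
From the singleton clause (~m43), m43 = 0.
Suppose m21 = 1.
From the singleton clause (~m31), m31 = 0.
From the singleton clause (m32), m32 = 1.
From the singleton clause (~m41), m41 = 0.
From the singleton clause (m42), m42 = 1.
But (~m42) is also a unit clause — contradiction.
So m21 must be the other value — set m21 = 0.
From the singleton clause (m22), m22 = 1.
From the singleton clause (~m32), m32 = 0.
From the singleton clause (m31), m31 = 1.
From the singleton clause (~m41), m41 = 0.
From the singleton clause (m42), m42 = 1.
But (~m42) is also a unit clause — contradiction.
Either choice for m21 ends in contradiction.
Either choice for m12 ends in contradiction.
So m11 must be the other value — set m11 = 1.
From the singleton clause (~m21), m21 = 0.
From the singleton clause (~m31), m31 = 0.
From the singleton clause (~m41), m41 = 0.
Suppose m22 = 1.
From the singleton clause (~m12), m12 = 0.
From the singleton clause (~m32), m32 = 0.
From the singleton clause (m33), m33 = 1.
From the singleton clause (~m42), m42 = 0.
From the singleton clause (m43), m43 = 1.
But (~m43) is also a unit clause — contradiction.
So m22 must be the other value — set m22 = 0.
From the singleton clause (m23), m23 = 1.
From the singleton clause (~m13), m13 = 0.
From the singleton clause (~m33), m33 = 0.
From the singleton clause (m32), m32 = 1.
From the singleton clause (~m12), m12 = 0.
From the singleton clause (~m42), m42 = 0.
From the singleton clause (m43), m43 = 1.
But (~m43) is also a unit clause — contradiction.
Either choice for m22 ends in contradiction.
Either choice for m11 ends in contradiction.
No assignment satisfies every clause.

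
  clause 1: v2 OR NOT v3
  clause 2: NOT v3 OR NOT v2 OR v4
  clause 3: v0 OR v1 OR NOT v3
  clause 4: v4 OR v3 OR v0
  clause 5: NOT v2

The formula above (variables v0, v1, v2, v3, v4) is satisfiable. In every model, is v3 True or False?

False

Suppose v3 = true.
The clause (v2) is unit, so v2 = true.
But (NOT v2) is also a unit clause — contradiction.
So every satisfying assignment has v3 = False.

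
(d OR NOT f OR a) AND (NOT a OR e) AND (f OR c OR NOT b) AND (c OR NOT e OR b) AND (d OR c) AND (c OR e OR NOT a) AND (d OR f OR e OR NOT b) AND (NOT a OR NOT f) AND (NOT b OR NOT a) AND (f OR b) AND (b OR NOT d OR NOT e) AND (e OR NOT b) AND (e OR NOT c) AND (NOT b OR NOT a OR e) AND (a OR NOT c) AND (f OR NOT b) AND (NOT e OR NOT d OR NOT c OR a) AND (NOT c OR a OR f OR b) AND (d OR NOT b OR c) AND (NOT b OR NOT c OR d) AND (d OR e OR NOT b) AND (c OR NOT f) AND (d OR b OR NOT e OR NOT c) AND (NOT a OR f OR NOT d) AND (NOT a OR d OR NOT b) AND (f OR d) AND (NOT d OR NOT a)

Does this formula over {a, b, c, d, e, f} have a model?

Suppose a = false.
From the singleton clause (NOT c), c = false.
From the singleton clause (d), d = true.
From the singleton clause (NOT f), f = false.
From the singleton clause (NOT b), b = false.
That conflicts with the unit clause (b).
That branch fails; take a = true instead.
From the singleton clause (e), e = true.
From the singleton clause (NOT f), f = false.
From the singleton clause (NOT b), b = false.
That conflicts with the unit clause (b).
Either choice for a ends in contradiction.
No assignment satisfies every clause.

No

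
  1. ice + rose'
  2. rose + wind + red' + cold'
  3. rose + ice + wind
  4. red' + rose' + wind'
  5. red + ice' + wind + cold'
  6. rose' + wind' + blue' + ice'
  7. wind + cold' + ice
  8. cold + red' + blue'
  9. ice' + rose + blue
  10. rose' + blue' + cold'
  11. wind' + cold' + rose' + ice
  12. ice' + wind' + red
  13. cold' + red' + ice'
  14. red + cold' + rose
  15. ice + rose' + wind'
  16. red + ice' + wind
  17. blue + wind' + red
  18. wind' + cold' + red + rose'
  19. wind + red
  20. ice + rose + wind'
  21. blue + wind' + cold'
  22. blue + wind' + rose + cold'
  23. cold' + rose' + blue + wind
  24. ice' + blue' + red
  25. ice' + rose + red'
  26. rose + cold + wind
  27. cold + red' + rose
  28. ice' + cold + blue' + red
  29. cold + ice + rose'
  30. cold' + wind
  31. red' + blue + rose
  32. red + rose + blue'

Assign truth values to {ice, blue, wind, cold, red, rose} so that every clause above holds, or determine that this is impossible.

ice ↦ 1; blue ↦ 0; wind ↦ 0; cold ↦ 0; red ↦ 1; rose ↦ 1

Try ice = 1.
Try rose = 1.
Try red = 1.
From the singleton clause (wind'), wind = 0.
From the singleton clause (cold'), cold = 0.
From the singleton clause (blue'), blue = 0.
This assignment satisfies each clause.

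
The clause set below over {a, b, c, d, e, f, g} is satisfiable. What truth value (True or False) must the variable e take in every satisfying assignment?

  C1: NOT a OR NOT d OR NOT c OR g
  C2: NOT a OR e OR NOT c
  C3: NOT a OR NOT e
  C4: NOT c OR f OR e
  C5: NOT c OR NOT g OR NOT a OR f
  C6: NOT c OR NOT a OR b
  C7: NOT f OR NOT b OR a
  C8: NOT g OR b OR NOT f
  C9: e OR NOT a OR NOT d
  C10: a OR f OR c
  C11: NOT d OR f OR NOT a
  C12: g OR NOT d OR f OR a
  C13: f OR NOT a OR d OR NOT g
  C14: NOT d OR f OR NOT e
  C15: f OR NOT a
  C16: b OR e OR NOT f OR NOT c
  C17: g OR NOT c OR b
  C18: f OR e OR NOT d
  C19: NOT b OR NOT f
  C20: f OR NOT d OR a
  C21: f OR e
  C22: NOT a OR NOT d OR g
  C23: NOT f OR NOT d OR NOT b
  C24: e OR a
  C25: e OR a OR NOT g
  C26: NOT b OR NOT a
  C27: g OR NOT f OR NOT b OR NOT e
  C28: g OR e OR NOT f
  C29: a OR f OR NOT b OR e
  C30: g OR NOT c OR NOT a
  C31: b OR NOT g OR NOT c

Suppose e = false.
(f) alone gives f = true.
(NOT b) alone gives b = false.
(NOT g) alone gives g = false.
But (g) is also a unit clause — contradiction.
So every satisfying assignment has e = True.

True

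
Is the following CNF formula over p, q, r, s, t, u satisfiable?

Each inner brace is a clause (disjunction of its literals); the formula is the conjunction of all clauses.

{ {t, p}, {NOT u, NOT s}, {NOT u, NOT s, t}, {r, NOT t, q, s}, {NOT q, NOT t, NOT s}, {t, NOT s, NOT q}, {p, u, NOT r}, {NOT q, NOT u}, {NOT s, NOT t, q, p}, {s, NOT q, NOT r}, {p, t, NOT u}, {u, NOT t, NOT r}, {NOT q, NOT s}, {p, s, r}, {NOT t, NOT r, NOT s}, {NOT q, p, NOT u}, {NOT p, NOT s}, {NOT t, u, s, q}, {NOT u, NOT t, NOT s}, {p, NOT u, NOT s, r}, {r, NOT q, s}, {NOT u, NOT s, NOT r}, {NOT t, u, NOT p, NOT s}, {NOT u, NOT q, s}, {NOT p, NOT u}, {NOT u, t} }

Suppose t = false.
Unit clause (p) forces p = true.
Unit clause (NOT s) forces s = false.
Unit clause (NOT u) forces u = false.
Suppose q = false.
No clause remains; r is free.
A satisfying assignment: p: true, q: false, r: true, s: false, t: false, u: false.

Yes, satisfiable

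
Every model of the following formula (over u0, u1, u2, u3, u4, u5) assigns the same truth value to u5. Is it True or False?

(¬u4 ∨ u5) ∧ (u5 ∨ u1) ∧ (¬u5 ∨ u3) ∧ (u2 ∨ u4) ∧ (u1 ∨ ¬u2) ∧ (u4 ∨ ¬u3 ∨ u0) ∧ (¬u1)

Suppose u5 = False.
Unit clause (¬u4) forces u4 = False.
Unit clause (u1) forces u1 = True.
Now (¬u1) is unsatisfied and unit — conflict.
So every satisfying assignment has u5 = True.

True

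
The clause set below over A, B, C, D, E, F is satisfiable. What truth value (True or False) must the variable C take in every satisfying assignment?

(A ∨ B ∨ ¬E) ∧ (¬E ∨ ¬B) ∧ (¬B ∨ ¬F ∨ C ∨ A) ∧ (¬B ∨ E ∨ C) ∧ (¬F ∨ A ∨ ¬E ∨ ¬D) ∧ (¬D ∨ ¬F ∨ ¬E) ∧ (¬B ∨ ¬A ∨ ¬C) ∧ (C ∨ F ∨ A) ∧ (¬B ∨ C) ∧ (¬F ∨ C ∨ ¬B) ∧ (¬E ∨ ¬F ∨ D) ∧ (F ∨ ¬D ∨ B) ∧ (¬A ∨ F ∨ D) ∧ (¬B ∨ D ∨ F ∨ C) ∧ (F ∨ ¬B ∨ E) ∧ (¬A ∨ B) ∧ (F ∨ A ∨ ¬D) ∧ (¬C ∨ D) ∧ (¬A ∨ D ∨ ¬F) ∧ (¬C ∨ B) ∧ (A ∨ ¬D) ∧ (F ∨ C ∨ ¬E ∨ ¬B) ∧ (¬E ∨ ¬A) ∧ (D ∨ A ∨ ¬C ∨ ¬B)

False

Suppose C = True.
Unit clause (D) forces D = True.
Unit clause (B) forces B = True.
Unit clause (¬E) forces E = False.
Unit clause (¬A) forces A = False.
Now (A) is unsatisfied and unit — conflict.
So every satisfying assignment has C = False.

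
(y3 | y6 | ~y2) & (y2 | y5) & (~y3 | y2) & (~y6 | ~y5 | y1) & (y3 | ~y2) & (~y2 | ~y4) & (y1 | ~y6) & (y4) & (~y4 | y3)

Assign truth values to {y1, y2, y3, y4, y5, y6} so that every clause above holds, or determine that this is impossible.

From the singleton clause (y4), y4 = 1.
From the singleton clause (~y2), y2 = 0.
From the singleton clause (y5), y5 = 1.
From the singleton clause (~y3), y3 = 0.
But (y3) is also a unit clause — contradiction.

UNSATISFIABLE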